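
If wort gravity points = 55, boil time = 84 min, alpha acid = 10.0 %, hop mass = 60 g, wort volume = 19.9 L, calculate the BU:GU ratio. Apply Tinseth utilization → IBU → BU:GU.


U = 1.65·0.000125^(GP/1000)·(1−e^(−0.04t))/4.15;  IBU = (α/100)·m·U·1000/V;  BU:GU = IBU/GP
U = 1.65·0.000125^(55/1000)·(1−e^(−0.04·84))/4.15 = 0.2341
IBU = (10.0/100)·60·0.2341·1000/19.9 = 70.5847
BU:GU = 70.5847/55

1.2834


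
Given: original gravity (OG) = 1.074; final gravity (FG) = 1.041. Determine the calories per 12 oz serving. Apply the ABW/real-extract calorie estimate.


ABW = (OG−FG)·131.25·0.79/FG;  °P = 259 − 259/SG (for OG→OE and FG→AE);  RE = 0.1808·OE + 0.8192·AE;  Cal = (6.9·ABW + 4·(RE−0.1))·FG·3.55
ABW = (1.074 − 1.041)·131.25·0.79/1.041 = 3.2869
OE = 259 − 259/1.074 = 17.8454 °P
AE = 259 − 259/1.041 = 10.2008 °P
RE = 0.1808·17.8454 + 0.8192·10.2008 = 11.5829 °P
Cal = (6.9·3.2869 + 4·(11.5829−0.1))·1.041·3.55

253.5571 kcal


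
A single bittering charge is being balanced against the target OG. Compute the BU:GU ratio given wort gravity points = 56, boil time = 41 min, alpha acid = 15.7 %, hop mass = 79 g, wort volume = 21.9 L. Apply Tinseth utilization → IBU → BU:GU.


U = 1.65·0.000125^(GP/1000)·(1−e^(−0.04t))/4.15;  IBU = (α/100)·m·U·1000/V;  BU:GU = IBU/GP
U = 1.65·0.000125^(56/1000)·(1−e^(−0.04·41))/4.15 = 0.1937
IBU = (15.7/100)·79·0.1937·1000/21.9 = 109.7214
BU:GU = 109.7214/56

1.9593


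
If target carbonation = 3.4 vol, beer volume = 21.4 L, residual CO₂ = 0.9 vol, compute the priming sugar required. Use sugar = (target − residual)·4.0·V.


sugar = (3.4 − 0.9)·4.0·21.4

214.0000 g


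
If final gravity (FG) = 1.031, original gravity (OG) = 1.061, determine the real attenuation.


AA = (OG−FG)/(OG−1)·100;  RA = AA·0.8192
AA = (1.061 − 1.031)/(1.061 − 1)·100 = 49.1803
RA = 49.1803·0.8192

40.2885 %


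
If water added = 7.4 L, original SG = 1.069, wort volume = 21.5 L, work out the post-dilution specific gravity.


SG_new = 1 + (SG_old − 1)·V_old/(V_old + V_water)
pts = (1.069 − 1)·1000·21.5/(21.5 + 7.4) = 51.3322
SG_new = 1 + 51.3322/1000

1.0513


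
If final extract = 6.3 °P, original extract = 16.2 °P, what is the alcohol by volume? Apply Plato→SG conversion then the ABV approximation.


SG = 259/(259 − P);  ABV = (OG − FG)·131.25
OG = 259/(259 − 16.2) = 1.0667
FG = 259/(259 − 6.3) = 1.0249
ABV = (1.0667 − 1.0249)·131.25

5.4850 % ABV


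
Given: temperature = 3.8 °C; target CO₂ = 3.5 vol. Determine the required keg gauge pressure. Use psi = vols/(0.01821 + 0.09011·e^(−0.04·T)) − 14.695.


psi = 3.5/(0.01821 + 0.09011·e^(−0.04·3.8)) − 14.695

21.9107 psi


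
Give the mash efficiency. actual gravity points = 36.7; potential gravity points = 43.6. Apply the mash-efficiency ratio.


efficiency = actual / potential × 100
efficiency = 36.7 / 43.6 × 100

84.1743 %


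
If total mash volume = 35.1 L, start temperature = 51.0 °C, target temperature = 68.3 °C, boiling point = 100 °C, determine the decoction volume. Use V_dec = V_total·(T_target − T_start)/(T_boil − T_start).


V_dec = 35.1·(68.3 − 51.0)/(100 − 51.0)

12.3924 L


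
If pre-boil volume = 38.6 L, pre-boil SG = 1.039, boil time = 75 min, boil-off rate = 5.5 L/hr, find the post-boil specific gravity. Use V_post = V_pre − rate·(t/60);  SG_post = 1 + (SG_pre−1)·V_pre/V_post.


V_post = 38.6 − 5.5·(75/60) = 31.7250
SG_post = 1 + (1.039 − 1)·38.6/31.7250

1.0475


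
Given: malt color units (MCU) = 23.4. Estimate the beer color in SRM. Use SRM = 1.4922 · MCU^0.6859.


SRM = 1.4922 · 23.4^0.6859

12.9710 SRM


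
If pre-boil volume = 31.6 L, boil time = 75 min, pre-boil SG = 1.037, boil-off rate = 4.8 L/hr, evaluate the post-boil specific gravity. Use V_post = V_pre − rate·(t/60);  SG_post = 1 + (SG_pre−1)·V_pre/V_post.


V_post = 31.6 − 4.8·(75/60) = 25.6000
SG_post = 1 + (1.037 − 1)·31.6/25.6000

1.0457


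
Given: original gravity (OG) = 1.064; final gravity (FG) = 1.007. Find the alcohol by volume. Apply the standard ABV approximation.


ABV = (OG − FG) · 131.25
ABV = (1.064 − 1.007) · 131.25

7.4813 % ABV


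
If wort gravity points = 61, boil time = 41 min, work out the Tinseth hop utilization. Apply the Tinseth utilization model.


U = 1.65·0.000125^(GP/1000) · (1 − e^(−0.04·t))/4.15
bigness = 1.65·0.000125^(61/1000) = 0.9537
boil_factor = (1 − e^(−0.04·41))/4.15 = 0.1942
U = 0.9537 · 0.1942

0.1852


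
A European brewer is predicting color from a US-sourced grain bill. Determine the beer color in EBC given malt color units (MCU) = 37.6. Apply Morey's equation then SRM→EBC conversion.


SRM = 1.4922·MCU^0.6859;  EBC = SRM·1.97
SRM = 1.4922·37.6^0.6859 = 17.9576
EBC = 17.9576·1.97

35.3765 EBC


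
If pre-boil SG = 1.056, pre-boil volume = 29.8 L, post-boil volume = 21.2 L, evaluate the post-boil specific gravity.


SG_post = 1 + (SG_pre − 1)·V_pre/V_post
pts_pre = (1.056 − 1)·1000 = 56.0000
pts_post = 56.0000·29.8/21.2 = 78.7170
SG_post = 1 + 78.7170/1000

1.0787


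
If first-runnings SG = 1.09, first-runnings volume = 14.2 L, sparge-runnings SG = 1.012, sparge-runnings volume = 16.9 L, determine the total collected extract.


total = Σ (SG_i − 1)·1000·V_i
first = (1.09 − 1)·1000·14.2 = 1278.0000
sparge = (1.012 − 1)·1000·16.9 = 202.8000
total = 1278.0000 + 202.8000

1480.8000 gravity·L


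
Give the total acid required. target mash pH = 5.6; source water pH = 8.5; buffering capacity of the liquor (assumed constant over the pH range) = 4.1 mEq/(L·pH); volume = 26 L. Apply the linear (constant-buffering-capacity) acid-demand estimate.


acid = buffering capacity · (pH_source − pH_target) · V
acid = 4.1 · (8.5 − 5.6) · 26

309.1400 mEq


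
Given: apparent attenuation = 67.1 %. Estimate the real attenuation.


RA = AA · 0.8192
RA = 67.1 · 0.8192

54.9683 %


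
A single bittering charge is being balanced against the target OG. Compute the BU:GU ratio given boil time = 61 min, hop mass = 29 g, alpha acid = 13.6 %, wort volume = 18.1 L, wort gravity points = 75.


U = 1.65·0.000125^(GP/1000)·(1−e^(−0.04t))/4.15;  IBU = (α/100)·m·U·1000/V;  BU:GU = IBU/GP
U = 1.65·0.000125^(75/1000)·(1−e^(−0.04·61))/4.15 = 0.1850
IBU = (13.6/100)·29·0.1850·1000/18.1 = 40.3048
BU:GU = 40.3048/75

0.5374


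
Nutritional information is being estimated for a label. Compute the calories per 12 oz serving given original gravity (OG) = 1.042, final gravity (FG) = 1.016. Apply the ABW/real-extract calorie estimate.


ABW = (OG−FG)·131.25·0.79/FG;  °P = 259 − 259/SG (for OG→OE and FG→AE);  RE = 0.1808·OE + 0.8192·AE;  Cal = (6.9·ABW + 4·(RE−0.1))·FG·3.55
ABW = (1.042 − 1.016)·131.25·0.79/1.016 = 2.6534
OE = 259 − 259/1.042 = 10.4395 °P
AE = 259 − 259/1.016 = 4.0787 °P
RE = 0.1808·10.4395 + 0.8192·4.0787 = 5.2288 °P
Cal = (6.9·2.6534 + 4·(5.2288−0.1))·1.016·3.55

140.0293 kcal


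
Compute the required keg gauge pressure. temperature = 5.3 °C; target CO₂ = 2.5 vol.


psi = vols/(0.01821 + 0.09011·e^(−0.04·T)) − 14.695
psi = 2.5/(0.01821 + 0.09011·e^(−0.04·5.3)) − 14.695

12.7456 psi


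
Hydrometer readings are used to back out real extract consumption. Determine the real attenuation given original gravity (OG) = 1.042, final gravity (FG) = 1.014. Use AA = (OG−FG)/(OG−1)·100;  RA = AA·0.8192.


AA = (1.042 − 1.014)/(1.042 − 1)·100 = 66.6667
RA = 66.6667·0.8192

54.6133 %


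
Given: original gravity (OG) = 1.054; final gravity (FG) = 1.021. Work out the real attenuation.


AA = (OG−FG)/(OG−1)·100;  RA = AA·0.8192
AA = (1.054 − 1.021)/(1.054 − 1)·100 = 61.1111
RA = 61.1111·0.8192

50.0622 %


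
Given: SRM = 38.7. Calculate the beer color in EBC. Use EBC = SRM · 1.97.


EBC = 38.7 · 1.97

76.2390 EBC


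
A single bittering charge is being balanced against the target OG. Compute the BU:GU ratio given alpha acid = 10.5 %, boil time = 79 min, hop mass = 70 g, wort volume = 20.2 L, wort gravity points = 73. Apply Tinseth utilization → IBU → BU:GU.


U = 1.65·0.000125^(GP/1000)·(1−e^(−0.04t))/4.15;  IBU = (α/100)·m·U·1000/V;  BU:GU = IBU/GP
U = 1.65·0.000125^(73/1000)·(1−e^(−0.04·79))/4.15 = 0.1976
IBU = (10.5/100)·70·0.1976·1000/20.2 = 71.8818
BU:GU = 71.8818/73

0.9847


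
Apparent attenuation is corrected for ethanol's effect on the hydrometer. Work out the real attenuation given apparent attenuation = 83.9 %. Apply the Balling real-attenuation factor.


RA = AA · 0.8192
RA = 83.9 · 0.8192

68.7309 %


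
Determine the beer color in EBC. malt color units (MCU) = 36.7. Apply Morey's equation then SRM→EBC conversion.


SRM = 1.4922·MCU^0.6859;  EBC = SRM·1.97
SRM = 1.4922·36.7^0.6859 = 17.6617
EBC = 17.6617·1.97

34.7935 EBC


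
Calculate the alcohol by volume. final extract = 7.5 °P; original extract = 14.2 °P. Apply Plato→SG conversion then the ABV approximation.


SG = 259/(259 − P);  ABV = (OG − FG)·131.25
OG = 259/(259 − 14.2) = 1.0580
FG = 259/(259 − 7.5) = 1.0298
ABV = (1.0580 − 1.0298)·131.25

3.6993 % ABV


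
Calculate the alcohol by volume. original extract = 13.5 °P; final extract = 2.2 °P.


SG = 259/(259 − P);  ABV = (OG − FG)·131.25
OG = 259/(259 − 13.5) = 1.0550
FG = 259/(259 − 2.2) = 1.0086
ABV = (1.0550 − 1.0086)·131.25

6.0930 % ABV


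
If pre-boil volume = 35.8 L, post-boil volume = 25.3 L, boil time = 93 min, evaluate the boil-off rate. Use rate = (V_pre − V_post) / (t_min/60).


rate = (35.8 − 25.3) / (93/60)

6.7742 L/hr


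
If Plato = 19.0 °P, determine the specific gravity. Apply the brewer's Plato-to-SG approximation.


SG = 259/(259 − P)
SG = 259/(259 − 19.0)

1.0792


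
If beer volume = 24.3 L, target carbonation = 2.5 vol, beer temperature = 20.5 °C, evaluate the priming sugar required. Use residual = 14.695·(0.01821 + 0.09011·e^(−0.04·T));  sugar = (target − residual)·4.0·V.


residual = 14.695·(0.01821 + 0.09011·e^(−0.04·20.5)) = 0.8508
sugar = (2.5 − 0.8508)·4.0·24.3

160.3022 g


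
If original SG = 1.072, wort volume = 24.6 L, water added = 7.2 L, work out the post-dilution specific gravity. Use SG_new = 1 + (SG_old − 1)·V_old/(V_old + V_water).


pts = (1.072 − 1)·1000·24.6/(24.6 + 7.2) = 55.6981
SG_new = 1 + 55.6981/1000

1.0557


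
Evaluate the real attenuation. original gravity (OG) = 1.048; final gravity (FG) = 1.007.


AA = (OG−FG)/(OG−1)·100;  RA = AA·0.8192
AA = (1.048 − 1.007)/(1.048 − 1)·100 = 85.4167
RA = 85.4167·0.8192

69.9733 %


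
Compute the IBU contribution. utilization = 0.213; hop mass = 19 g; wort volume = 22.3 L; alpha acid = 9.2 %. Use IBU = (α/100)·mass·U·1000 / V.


IBU = (9.2/100)·19·0.213·1000 / 22.3

16.6961 IBU


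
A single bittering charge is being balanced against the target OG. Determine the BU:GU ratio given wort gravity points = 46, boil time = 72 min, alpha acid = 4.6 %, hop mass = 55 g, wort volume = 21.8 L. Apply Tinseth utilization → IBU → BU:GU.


U = 1.65·0.000125^(GP/1000)·(1−e^(−0.04t))/4.15;  IBU = (α/100)·m·U·1000/V;  BU:GU = IBU/GP
U = 1.65·0.000125^(46/1000)·(1−e^(−0.04·72))/4.15 = 0.2482
IBU = (4.6/100)·55·0.2482·1000/21.8 = 28.8050
BU:GU = 28.8050/46

0.6262


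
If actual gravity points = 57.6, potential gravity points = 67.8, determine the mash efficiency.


efficiency = actual / potential × 100
efficiency = 57.6 / 67.8 × 100

84.9558 %


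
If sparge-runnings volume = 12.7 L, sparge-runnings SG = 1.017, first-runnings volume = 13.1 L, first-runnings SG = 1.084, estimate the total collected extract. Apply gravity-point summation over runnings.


total = Σ (SG_i − 1)·1000·V_i
first = (1.084 − 1)·1000·13.1 = 1100.4000
sparge = (1.017 − 1)·1000·12.7 = 215.9000
total = 1100.4000 + 215.9000

1316.3000 gravity·L


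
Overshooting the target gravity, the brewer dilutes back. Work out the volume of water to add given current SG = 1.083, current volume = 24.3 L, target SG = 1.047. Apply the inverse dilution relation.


V_water = V·((SG_curr − 1)/(SG_target − 1) − 1)
V_water = 24.3·((1.083 − 1)/(1.047 − 1) − 1)

18.6128 L


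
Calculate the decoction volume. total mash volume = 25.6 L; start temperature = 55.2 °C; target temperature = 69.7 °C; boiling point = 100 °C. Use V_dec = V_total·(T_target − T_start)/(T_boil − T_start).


V_dec = 25.6·(69.7 − 55.2)/(100 − 55.2)

8.2857 L


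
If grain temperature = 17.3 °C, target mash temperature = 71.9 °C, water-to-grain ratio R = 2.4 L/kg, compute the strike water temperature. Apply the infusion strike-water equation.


T_strike = (0.41/R)·(T_mash − T_grain) + T_mash
T_strike = (0.41/2.4)·(71.9 − 17.3) + 71.9

81.2275 °C


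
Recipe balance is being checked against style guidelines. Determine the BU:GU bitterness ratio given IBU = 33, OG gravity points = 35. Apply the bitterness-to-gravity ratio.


BU:GU = IBU / OG_points
BU:GU = 33 / 35

0.9429


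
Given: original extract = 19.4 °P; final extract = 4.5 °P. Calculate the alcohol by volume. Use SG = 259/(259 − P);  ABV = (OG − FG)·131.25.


OG = 259/(259 − 19.4) = 1.0810
FG = 259/(259 − 4.5) = 1.0177
ABV = (1.0810 − 1.0177)·131.25

8.3064 % ABV


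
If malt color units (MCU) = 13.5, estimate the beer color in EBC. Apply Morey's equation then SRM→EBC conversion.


SRM = 1.4922·MCU^0.6859;  EBC = SRM·1.97
SRM = 1.4922·13.5^0.6859 = 8.8945
EBC = 8.8945·1.97

17.5222 EBC


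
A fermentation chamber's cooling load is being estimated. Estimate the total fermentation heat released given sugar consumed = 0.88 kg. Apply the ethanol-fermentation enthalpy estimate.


Q = m_sugar · 590 kJ/kg
Q = 0.88 · 590

519.2000 kJ


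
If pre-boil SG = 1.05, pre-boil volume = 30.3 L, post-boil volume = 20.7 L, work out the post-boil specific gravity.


SG_post = 1 + (SG_pre − 1)·V_pre/V_post
pts_pre = (1.05 − 1)·1000 = 50.0000
pts_post = 50.0000·30.3/20.7 = 73.1884
SG_post = 1 + 73.1884/1000

1.0732


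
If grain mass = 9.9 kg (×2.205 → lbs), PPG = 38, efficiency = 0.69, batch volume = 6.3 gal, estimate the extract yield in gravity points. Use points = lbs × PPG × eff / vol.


lbs = 9.9 × 2.205 = 21.8295
points = 21.8295 × 38 × 0.69 / 6.3

90.8523 points


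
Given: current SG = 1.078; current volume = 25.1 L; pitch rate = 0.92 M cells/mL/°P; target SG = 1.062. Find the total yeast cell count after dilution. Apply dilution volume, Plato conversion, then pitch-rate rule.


V_w = V·((SG_c−1)/(SG_t−1)−1);  °P = 259 − 259/SG_t;  cells = rate·(V+V_w)·°P
V_w = 25.1·((1.078−1)/(1.062−1)−1) = 6.4774
V_final = 25.1 + 6.4774 = 31.5774
°P = 259 − 259/1.062 = 15.1205
cells = 0.92·31.5774·15.1205

439.2699 billion cells


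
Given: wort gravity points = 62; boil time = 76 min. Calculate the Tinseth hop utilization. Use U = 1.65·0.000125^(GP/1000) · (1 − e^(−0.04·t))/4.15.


bigness = 1.65·0.000125^(62/1000) = 0.9451
boil_factor = (1 − e^(−0.04·76))/4.15 = 0.2294
U = 0.9451 · 0.2294

0.2168


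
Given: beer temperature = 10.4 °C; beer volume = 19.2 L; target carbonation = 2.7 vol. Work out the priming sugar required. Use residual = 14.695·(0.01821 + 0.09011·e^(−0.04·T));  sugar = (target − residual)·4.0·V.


residual = 14.695·(0.01821 + 0.09011·e^(−0.04·10.4)) = 1.1411
sugar = (2.7 − 1.1411)·4.0·19.2

119.7218 g


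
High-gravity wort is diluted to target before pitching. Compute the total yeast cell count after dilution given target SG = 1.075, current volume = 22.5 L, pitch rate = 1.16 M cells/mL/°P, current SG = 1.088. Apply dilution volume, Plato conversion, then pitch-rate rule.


V_w = V·((SG_c−1)/(SG_t−1)−1);  °P = 259 − 259/SG_t;  cells = rate·(V+V_w)·°P
V_w = 22.5·((1.088−1)/(1.075−1)−1) = 3.9000
V_final = 22.5 + 3.9000 = 26.4000
°P = 259 − 259/1.075 = 18.0698
cells = 1.16·26.4000·18.0698

553.3686 billion cells


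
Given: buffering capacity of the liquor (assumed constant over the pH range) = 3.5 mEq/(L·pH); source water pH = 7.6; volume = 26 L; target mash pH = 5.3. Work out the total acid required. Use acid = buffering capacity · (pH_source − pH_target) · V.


acid = 3.5 · (7.6 − 5.3) · 26

209.3000 mEq


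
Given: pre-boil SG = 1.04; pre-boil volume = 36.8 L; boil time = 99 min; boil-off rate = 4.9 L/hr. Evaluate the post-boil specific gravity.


V_post = V_pre − rate·(t/60);  SG_post = 1 + (SG_pre−1)·V_pre/V_post
V_post = 36.8 − 4.9·(99/60) = 28.7150
SG_post = 1 + (1.04 − 1)·36.8/28.7150

1.0513


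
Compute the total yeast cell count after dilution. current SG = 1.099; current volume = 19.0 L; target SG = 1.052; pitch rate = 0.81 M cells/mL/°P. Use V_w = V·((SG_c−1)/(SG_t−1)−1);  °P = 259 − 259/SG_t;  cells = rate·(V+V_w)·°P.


V_w = 19.0·((1.099−1)/(1.052−1)−1) = 17.1731
V_final = 19.0 + 17.1731 = 36.1731
°P = 259 − 259/1.052 = 12.8023
cells = 0.81·36.1731·12.8023

375.1093 billion cells


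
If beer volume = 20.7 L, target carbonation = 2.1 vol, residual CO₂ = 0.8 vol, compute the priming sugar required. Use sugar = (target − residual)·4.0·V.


sugar = (2.1 − 0.8)·4.0·20.7

107.6400 g


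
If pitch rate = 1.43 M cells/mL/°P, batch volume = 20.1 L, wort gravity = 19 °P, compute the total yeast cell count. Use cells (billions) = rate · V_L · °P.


cells = 1.43 · 20.1 · 19

546.1170 billion cells


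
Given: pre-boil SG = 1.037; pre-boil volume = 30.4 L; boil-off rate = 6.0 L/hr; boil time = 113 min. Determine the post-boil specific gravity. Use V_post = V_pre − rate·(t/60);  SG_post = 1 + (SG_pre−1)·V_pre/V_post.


V_post = 30.4 − 6.0·(113/60) = 19.1000
SG_post = 1 + (1.037 − 1)·30.4/19.1000

1.0589


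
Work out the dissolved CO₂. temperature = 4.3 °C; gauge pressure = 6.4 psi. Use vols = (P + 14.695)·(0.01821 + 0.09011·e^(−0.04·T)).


vols = (6.4 + 14.695)·(0.01821 + 0.09011·e^(−0.04·4.3))

1.9846 volumes


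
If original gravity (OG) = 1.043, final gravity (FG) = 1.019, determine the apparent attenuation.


AA = (OG − FG)/(OG − 1) · 100
AA = (1.043 − 1.019)/(1.043 − 1) · 100

55.8140 %


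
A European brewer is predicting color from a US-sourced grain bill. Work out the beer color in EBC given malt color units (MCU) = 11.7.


SRM = 1.4922·MCU^0.6859;  EBC = SRM·1.97
SRM = 1.4922·11.7^0.6859 = 8.0630
EBC = 8.0630·1.97

15.8841 EBC


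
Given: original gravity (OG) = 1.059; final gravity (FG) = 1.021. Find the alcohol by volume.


ABV = (OG − FG) · 131.25
ABV = (1.059 − 1.021) · 131.25

4.9875 % ABV


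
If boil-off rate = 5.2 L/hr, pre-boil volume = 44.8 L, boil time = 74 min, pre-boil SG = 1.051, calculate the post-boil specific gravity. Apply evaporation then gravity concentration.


V_post = V_pre − rate·(t/60);  SG_post = 1 + (SG_pre−1)·V_pre/V_post
V_post = 44.8 − 5.2·(74/60) = 38.3867
SG_post = 1 + (1.051 − 1)·44.8/38.3867

1.0595


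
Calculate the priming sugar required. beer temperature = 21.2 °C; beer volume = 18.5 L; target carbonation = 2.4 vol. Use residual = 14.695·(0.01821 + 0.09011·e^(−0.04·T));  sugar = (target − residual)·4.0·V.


residual = 14.695·(0.01821 + 0.09011·e^(−0.04·21.2)) = 0.8347
sugar = (2.4 − 0.8347)·4.0·18.5

115.8324 g


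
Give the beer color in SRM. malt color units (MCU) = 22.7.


SRM = 1.4922 · MCU^0.6859
SRM = 1.4922 · 22.7^0.6859

12.7036 SRM


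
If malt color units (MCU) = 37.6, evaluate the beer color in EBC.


SRM = 1.4922·MCU^0.6859;  EBC = SRM·1.97
SRM = 1.4922·37.6^0.6859 = 17.9576
EBC = 17.9576·1.97

35.3765 EBC


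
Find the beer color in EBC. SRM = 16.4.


EBC = SRM · 1.97
EBC = 16.4 · 1.97

32.3080 EBC


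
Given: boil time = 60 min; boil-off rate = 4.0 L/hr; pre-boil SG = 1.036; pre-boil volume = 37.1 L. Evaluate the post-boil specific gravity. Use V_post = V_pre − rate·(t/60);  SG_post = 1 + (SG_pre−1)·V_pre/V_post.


V_post = 37.1 − 4.0·(60/60) = 33.1000
SG_post = 1 + (1.036 − 1)·37.1/33.1000

1.0404


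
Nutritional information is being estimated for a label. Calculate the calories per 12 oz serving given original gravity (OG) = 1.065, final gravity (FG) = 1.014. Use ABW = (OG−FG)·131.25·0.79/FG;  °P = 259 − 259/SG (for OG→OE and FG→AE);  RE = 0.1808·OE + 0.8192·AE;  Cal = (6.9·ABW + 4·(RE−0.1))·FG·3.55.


ABW = (1.065 − 1.014)·131.25·0.79/1.014 = 5.2151
OE = 259 − 259/1.065 = 15.8075 °P
AE = 259 − 259/1.014 = 3.5759 °P
RE = 0.1808·15.8075 + 0.8192·3.5759 = 5.7874 °P
Cal = (6.9·5.2151 + 4·(5.7874−0.1))·1.014·3.55

211.4229 kcal


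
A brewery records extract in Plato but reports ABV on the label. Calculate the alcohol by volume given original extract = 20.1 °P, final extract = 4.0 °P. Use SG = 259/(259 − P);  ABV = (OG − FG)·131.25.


OG = 259/(259 − 20.1) = 1.0841
FG = 259/(259 − 4.0) = 1.0157
ABV = (1.0841 − 1.0157)·131.25

8.9840 % ABV


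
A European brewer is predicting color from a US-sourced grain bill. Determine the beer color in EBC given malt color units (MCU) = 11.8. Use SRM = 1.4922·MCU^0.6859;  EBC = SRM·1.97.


SRM = 1.4922·11.8^0.6859 = 8.1102
EBC = 8.1102·1.97

15.9771 EBC


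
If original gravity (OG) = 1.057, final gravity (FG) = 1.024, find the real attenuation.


AA = (OG−FG)/(OG−1)·100;  RA = AA·0.8192
AA = (1.057 − 1.024)/(1.057 − 1)·100 = 57.8947
RA = 57.8947·0.8192

47.4274 %


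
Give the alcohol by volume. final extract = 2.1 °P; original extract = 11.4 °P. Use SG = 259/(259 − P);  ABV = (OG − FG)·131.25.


OG = 259/(259 − 11.4) = 1.0460
FG = 259/(259 − 2.1) = 1.0082
ABV = (1.0460 − 1.0082)·131.25

4.9701 % ABV


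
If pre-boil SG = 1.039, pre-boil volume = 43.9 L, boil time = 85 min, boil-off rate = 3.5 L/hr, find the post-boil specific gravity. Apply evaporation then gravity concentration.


V_post = V_pre − rate·(t/60);  SG_post = 1 + (SG_pre−1)·V_pre/V_post
V_post = 43.9 − 3.5·(85/60) = 38.9417
SG_post = 1 + (1.039 − 1)·43.9/38.9417

1.0440


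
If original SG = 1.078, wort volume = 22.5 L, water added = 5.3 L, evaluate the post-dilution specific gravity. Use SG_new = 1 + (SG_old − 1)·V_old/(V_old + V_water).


pts = (1.078 − 1)·1000·22.5/(22.5 + 5.3) = 63.1295
SG_new = 1 + 63.1295/1000

1.0631


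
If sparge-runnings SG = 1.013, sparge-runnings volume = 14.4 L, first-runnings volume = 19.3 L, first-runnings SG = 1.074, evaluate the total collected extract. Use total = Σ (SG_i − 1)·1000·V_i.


first = (1.074 − 1)·1000·19.3 = 1428.2000
sparge = (1.013 − 1)·1000·14.4 = 187.2000
total = 1428.2000 + 187.2000

1615.4000 gravity·L


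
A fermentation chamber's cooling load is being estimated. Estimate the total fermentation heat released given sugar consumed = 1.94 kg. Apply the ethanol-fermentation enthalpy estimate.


Q = m_sugar · 590 kJ/kg
Q = 1.94 · 590

1144.6000 kJ


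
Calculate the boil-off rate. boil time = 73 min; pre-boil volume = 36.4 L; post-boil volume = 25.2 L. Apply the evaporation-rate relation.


rate = (V_pre − V_post) / (t_min/60)
rate = (36.4 − 25.2) / (73/60)

9.2055 L/hr


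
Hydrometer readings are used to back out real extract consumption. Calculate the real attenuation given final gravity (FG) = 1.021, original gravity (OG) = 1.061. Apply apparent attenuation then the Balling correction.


AA = (OG−FG)/(OG−1)·100;  RA = AA·0.8192
AA = (1.061 − 1.021)/(1.061 − 1)·100 = 65.5738
RA = 65.5738·0.8192

53.7180 %


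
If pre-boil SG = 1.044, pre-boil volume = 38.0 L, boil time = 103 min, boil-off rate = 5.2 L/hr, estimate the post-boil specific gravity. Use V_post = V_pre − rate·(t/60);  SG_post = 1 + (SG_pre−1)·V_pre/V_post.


V_post = 38.0 − 5.2·(103/60) = 29.0733
SG_post = 1 + (1.044 − 1)·38.0/29.0733

1.0575


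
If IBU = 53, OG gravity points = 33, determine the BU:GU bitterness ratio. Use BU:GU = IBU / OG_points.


BU:GU = 53 / 33

1.6061


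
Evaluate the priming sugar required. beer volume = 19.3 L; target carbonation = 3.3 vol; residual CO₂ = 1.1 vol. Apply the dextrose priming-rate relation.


sugar = (target − residual)·4.0·V
sugar = (3.3 − 1.1)·4.0·19.3

169.8400 g


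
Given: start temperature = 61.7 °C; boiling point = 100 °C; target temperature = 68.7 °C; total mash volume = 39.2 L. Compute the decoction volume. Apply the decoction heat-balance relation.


V_dec = V_total·(T_target − T_start)/(T_boil − T_start)
V_dec = 39.2·(68.7 − 61.7)/(100 − 61.7)

7.1645 L


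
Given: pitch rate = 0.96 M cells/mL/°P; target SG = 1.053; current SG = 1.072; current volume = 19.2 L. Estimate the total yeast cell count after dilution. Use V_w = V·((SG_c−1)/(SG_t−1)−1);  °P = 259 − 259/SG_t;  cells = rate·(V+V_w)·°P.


V_w = 19.2·((1.072−1)/(1.053−1)−1) = 6.8830
V_final = 19.2 + 6.8830 = 26.0830
°P = 259 − 259/1.053 = 13.0361
cells = 0.96·26.0830·13.0361

326.4197 billion cells


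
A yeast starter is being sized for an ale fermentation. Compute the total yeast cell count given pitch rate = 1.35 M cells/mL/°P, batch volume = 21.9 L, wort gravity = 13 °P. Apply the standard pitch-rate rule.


cells (billions) = rate · V_L · °P
cells = 1.35 · 21.9 · 13

384.3450 billion cells


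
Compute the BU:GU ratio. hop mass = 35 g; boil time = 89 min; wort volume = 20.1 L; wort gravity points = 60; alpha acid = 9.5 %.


U = 1.65·0.000125^(GP/1000)·(1−e^(−0.04t))/4.15;  IBU = (α/100)·m·U·1000/V;  BU:GU = IBU/GP
U = 1.65·0.000125^(60/1000)·(1−e^(−0.04·89))/4.15 = 0.2253
IBU = (9.5/100)·35·0.2253·1000/20.1 = 37.2663
BU:GU = 37.2663/60

0.6211


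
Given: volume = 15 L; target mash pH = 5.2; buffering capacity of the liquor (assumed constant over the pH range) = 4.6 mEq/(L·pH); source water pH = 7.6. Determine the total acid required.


acid = buffering capacity · (pH_source − pH_target) · V
acid = 4.6 · (7.6 − 5.2) · 15

165.6000 mEq


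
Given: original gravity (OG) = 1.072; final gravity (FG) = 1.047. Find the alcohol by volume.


ABV = (OG − FG) · 131.25
ABV = (1.072 − 1.047) · 131.25

3.2813 % ABV


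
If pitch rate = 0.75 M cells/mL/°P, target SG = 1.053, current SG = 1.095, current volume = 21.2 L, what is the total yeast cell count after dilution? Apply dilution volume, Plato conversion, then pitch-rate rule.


V_w = V·((SG_c−1)/(SG_t−1)−1);  °P = 259 − 259/SG_t;  cells = rate·(V+V_w)·°P
V_w = 21.2·((1.095−1)/(1.053−1)−1) = 16.8000
V_final = 21.2 + 16.8000 = 38.0000
°P = 259 − 259/1.053 = 13.0361
cells = 0.75·38.0000·13.0361

371.5285 billion cells


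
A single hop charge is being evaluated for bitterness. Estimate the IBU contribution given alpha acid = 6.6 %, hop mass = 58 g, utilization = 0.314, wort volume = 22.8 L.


IBU = (α/100)·mass·U·1000 / V
IBU = (6.6/100)·58·0.314·1000 / 22.8

52.7189 IBU


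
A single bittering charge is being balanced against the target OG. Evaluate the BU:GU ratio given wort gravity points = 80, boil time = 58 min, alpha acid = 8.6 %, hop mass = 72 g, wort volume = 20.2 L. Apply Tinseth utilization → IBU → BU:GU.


U = 1.65·0.000125^(GP/1000)·(1−e^(−0.04t))/4.15;  IBU = (α/100)·m·U·1000/V;  BU:GU = IBU/GP
U = 1.65·0.000125^(80/1000)·(1−e^(−0.04·58))/4.15 = 0.1747
IBU = (8.6/100)·72·0.1747·1000/20.2 = 53.5480
BU:GU = 53.5480/80

0.6693


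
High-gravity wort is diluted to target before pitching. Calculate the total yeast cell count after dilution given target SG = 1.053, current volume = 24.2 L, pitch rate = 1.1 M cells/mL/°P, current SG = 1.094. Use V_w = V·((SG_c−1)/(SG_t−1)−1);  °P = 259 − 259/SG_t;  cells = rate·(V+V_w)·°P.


V_w = 24.2·((1.094−1)/(1.053−1)−1) = 18.7208
V_final = 24.2 + 18.7208 = 42.9208
°P = 259 − 259/1.053 = 13.0361
cells = 1.1·42.9208·13.0361

615.4706 billion cells


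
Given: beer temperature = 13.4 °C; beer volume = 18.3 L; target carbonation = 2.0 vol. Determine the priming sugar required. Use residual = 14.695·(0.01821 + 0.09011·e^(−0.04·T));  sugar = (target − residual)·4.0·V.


residual = 14.695·(0.01821 + 0.09011·e^(−0.04·13.4)) = 1.0423
sugar = (2.0 − 1.0423)·4.0·18.3

70.1004 g


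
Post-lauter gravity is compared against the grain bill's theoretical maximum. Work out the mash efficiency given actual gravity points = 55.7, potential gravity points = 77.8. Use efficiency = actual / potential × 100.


efficiency = 55.7 / 77.8 × 100

71.5938 %


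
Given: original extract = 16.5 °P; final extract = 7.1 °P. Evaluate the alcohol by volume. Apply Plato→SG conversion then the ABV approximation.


SG = 259/(259 − P);  ABV = (OG − FG)·131.25
OG = 259/(259 − 16.5) = 1.0680
FG = 259/(259 − 7.1) = 1.0282
ABV = (1.0680 − 1.0282)·131.25

5.2310 % ABV


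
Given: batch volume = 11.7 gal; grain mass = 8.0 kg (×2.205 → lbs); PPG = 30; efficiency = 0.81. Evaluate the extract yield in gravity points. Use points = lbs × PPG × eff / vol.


lbs = 8.0 × 2.205 = 17.6400
points = 17.6400 × 30 × 0.81 / 11.7

36.6369 points


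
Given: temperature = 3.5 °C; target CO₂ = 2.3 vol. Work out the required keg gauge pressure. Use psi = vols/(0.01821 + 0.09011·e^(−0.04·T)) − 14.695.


psi = 2.3/(0.01821 + 0.09011·e^(−0.04·3.5)) − 14.695

9.1274 psi


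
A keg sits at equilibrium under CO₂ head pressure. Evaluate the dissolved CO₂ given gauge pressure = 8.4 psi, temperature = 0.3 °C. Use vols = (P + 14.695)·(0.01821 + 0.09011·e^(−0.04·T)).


vols = (8.4 + 14.695)·(0.01821 + 0.09011·e^(−0.04·0.3))

2.4768 volumes


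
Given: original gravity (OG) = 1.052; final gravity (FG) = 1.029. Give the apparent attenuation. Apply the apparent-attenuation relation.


AA = (OG − FG)/(OG − 1) · 100
AA = (1.052 − 1.029)/(1.052 − 1) · 100

44.2308 %


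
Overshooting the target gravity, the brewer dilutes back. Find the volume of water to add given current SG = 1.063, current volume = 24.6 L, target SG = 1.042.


V_water = V·((SG_curr − 1)/(SG_target − 1) − 1)
V_water = 24.6·((1.063 − 1)/(1.042 − 1) − 1)

12.3000 L


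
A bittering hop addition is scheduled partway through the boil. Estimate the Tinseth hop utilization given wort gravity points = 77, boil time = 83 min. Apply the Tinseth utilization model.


U = 1.65·0.000125^(GP/1000) · (1 − e^(−0.04·t))/4.15
bigness = 1.65·0.000125^(77/1000) = 0.8259
boil_factor = (1 − e^(−0.04·83))/4.15 = 0.2323
U = 0.8259 · 0.2323

0.1918


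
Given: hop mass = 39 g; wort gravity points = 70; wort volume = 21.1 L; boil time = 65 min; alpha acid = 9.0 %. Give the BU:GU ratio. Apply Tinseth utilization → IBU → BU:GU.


U = 1.65·0.000125^(GP/1000)·(1−e^(−0.04t))/4.15;  IBU = (α/100)·m·U·1000/V;  BU:GU = IBU/GP
U = 1.65·0.000125^(70/1000)·(1−e^(−0.04·65))/4.15 = 0.1962
IBU = (9.0/100)·39·0.1962·1000/21.1 = 32.6383
BU:GU = 32.6383/70

0.4663


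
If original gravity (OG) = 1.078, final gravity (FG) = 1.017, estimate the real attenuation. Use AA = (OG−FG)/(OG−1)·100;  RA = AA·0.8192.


AA = (1.078 − 1.017)/(1.078 − 1)·100 = 78.2051
RA = 78.2051·0.8192

64.0656 %


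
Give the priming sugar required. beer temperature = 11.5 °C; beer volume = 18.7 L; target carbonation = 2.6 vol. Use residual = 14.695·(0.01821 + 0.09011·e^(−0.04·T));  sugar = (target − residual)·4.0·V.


residual = 14.695·(0.01821 + 0.09011·e^(−0.04·11.5)) = 1.1035
sugar = (2.6 − 1.1035)·4.0·18.7

111.9367 g


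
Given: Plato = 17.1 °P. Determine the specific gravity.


SG = 259/(259 − P)
SG = 259/(259 − 17.1)

1.0707


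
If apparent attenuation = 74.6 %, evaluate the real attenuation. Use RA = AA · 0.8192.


RA = 74.6 · 0.8192

61.1123 %


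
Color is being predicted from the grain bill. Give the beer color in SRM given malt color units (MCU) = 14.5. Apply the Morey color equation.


SRM = 1.4922 · MCU^0.6859
SRM = 1.4922 · 14.5^0.6859

9.3413 SRM


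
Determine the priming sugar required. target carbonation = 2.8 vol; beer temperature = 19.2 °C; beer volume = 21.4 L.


residual = 14.695·(0.01821 + 0.09011·e^(−0.04·T));  sugar = (target − residual)·4.0·V
residual = 14.695·(0.01821 + 0.09011·e^(−0.04·19.2)) = 0.8819
sugar = (2.8 − 0.8819)·4.0·21.4

164.1868 g


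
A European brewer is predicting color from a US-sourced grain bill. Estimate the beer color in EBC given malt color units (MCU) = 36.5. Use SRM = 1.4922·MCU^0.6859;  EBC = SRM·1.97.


SRM = 1.4922·36.5^0.6859 = 17.5956
EBC = 17.5956·1.97

34.6633 EBC


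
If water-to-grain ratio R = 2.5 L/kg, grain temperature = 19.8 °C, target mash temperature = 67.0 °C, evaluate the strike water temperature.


T_strike = (0.41/R)·(T_mash − T_grain) + T_mash
T_strike = (0.41/2.5)·(67.0 − 19.8) + 67.0

74.7408 °C


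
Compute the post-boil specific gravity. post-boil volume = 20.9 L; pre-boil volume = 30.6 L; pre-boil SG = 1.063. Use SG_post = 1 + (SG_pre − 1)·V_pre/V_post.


pts_pre = (1.063 − 1)·1000 = 63.0000
pts_post = 63.0000·30.6/20.9 = 92.2392
SG_post = 1 + 92.2392/1000

1.0922


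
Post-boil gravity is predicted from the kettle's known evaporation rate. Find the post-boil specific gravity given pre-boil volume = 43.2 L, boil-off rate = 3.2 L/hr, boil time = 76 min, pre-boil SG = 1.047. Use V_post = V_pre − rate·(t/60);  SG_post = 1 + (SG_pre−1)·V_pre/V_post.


V_post = 43.2 − 3.2·(76/60) = 39.1467
SG_post = 1 + (1.047 − 1)·43.2/39.1467

1.0519


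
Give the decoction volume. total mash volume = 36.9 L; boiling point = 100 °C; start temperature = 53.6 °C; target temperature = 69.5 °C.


V_dec = V_total·(T_target − T_start)/(T_boil − T_start)
V_dec = 36.9·(69.5 − 53.6)/(100 − 53.6)

12.6446 L


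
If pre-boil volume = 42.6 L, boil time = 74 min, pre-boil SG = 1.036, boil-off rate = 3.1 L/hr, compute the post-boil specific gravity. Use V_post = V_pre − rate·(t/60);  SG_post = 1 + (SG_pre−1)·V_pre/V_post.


V_post = 42.6 − 3.1·(74/60) = 38.7767
SG_post = 1 + (1.036 − 1)·42.6/38.7767

1.0395


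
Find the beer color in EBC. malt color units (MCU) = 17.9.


SRM = 1.4922·MCU^0.6859;  EBC = SRM·1.97
SRM = 1.4922·17.9^0.6859 = 10.7934
EBC = 10.7934·1.97

21.2630 EBC


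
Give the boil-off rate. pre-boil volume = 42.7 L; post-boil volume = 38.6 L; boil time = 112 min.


rate = (V_pre − V_post) / (t_min/60)
rate = (42.7 − 38.6) / (112/60)

2.1964 L/hr


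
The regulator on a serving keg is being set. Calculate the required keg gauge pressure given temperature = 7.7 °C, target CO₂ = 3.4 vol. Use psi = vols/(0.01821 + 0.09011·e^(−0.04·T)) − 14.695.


psi = 3.4/(0.01821 + 0.09011·e^(−0.04·7.7)) − 14.695

25.5735 psi


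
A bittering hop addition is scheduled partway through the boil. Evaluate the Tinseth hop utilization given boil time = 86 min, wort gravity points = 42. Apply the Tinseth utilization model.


U = 1.65·0.000125^(GP/1000) · (1 − e^(−0.04·t))/4.15
bigness = 1.65·0.000125^(42/1000) = 1.1312
boil_factor = (1 − e^(−0.04·86))/4.15 = 0.2332
U = 1.1312 · 0.2332

0.2638


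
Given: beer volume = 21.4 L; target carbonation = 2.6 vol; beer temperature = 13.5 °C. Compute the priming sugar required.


residual = 14.695·(0.01821 + 0.09011·e^(−0.04·T));  sugar = (target − residual)·4.0·V
residual = 14.695·(0.01821 + 0.09011·e^(−0.04·13.5)) = 1.0393
sugar = (2.6 − 1.0393)·4.0·21.4

133.6001 g


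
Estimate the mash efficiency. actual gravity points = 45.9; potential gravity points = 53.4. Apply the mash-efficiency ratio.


efficiency = actual / potential × 100
efficiency = 45.9 / 53.4 × 100

85.9551 %


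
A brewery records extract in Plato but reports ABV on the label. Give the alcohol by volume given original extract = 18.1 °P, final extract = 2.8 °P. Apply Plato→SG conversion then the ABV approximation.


SG = 259/(259 − P);  ABV = (OG − FG)·131.25
OG = 259/(259 − 18.1) = 1.0751
FG = 259/(259 − 2.8) = 1.0109
ABV = (1.0751 − 1.0109)·131.25

8.4270 % ABV


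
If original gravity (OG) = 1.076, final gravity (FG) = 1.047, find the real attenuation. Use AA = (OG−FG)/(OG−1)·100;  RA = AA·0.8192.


AA = (1.076 − 1.047)/(1.076 − 1)·100 = 38.1579
RA = 38.1579·0.8192

31.2589 %


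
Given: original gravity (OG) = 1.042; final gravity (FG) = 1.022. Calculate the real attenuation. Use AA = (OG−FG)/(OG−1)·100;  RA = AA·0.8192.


AA = (1.042 − 1.022)/(1.042 − 1)·100 = 47.6190
RA = 47.6190·0.8192

39.0095 %


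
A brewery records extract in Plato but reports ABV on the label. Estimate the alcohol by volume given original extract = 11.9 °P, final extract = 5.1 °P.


SG = 259/(259 − P);  ABV = (OG − FG)·131.25
OG = 259/(259 − 11.9) = 1.0482
FG = 259/(259 − 5.1) = 1.0201
ABV = (1.0482 − 1.0201)·131.25

3.6844 % ABV


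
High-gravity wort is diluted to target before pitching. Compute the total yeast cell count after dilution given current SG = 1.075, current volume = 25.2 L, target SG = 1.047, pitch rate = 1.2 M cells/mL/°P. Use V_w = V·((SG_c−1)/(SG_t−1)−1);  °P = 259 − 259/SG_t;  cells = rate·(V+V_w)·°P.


V_w = 25.2·((1.075−1)/(1.047−1)−1) = 15.0128
V_final = 25.2 + 15.0128 = 40.2128
°P = 259 − 259/1.047 = 11.6266
cells = 1.2·40.2128·11.6266

561.0430 billion cells


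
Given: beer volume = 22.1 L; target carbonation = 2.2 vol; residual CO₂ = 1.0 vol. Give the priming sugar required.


sugar = (target − residual)·4.0·V
sugar = (2.2 − 1.0)·4.0·22.1

106.0800 g


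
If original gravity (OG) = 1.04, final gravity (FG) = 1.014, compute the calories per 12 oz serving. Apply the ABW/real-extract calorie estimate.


ABW = (OG−FG)·131.25·0.79/FG;  °P = 259 − 259/SG (for OG→OE and FG→AE);  RE = 0.1808·OE + 0.8192·AE;  Cal = (6.9·ABW + 4·(RE−0.1))·FG·3.55
ABW = (1.04 − 1.014)·131.25·0.79/1.014 = 2.6587
OE = 259 − 259/1.04 = 9.9615 °P
AE = 259 − 259/1.014 = 3.5759 °P
RE = 0.1808·9.9615 + 0.8192·3.5759 = 4.7305 °P
Cal = (6.9·2.6587 + 4·(4.7305−0.1))·1.014·3.55

132.7084 kcal


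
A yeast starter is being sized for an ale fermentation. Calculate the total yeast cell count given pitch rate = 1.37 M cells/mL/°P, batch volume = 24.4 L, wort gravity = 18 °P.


cells (billions) = rate · V_L · °P
cells = 1.37 · 24.4 · 18

601.7040 billion cells


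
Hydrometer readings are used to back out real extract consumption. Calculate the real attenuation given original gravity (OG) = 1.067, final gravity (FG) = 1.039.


AA = (OG−FG)/(OG−1)·100;  RA = AA·0.8192
AA = (1.067 − 1.039)/(1.067 − 1)·100 = 41.7910
RA = 41.7910·0.8192

34.2352 %


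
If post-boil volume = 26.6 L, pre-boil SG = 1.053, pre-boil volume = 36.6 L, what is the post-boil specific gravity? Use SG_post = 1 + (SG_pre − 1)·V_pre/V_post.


pts_pre = (1.053 − 1)·1000 = 53.0000
pts_post = 53.0000·36.6/26.6 = 72.9248
SG_post = 1 + 72.9248/1000

1.0729


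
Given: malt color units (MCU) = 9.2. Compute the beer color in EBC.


SRM = 1.4922·MCU^0.6859;  EBC = SRM·1.97
SRM = 1.4922·9.2^0.6859 = 6.8374
EBC = 6.8374·1.97

13.4696 EBC


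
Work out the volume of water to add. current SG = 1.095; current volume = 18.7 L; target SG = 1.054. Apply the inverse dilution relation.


V_water = V·((SG_curr − 1)/(SG_target − 1) − 1)
V_water = 18.7·((1.095 − 1)/(1.054 − 1) − 1)

14.1981 L
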